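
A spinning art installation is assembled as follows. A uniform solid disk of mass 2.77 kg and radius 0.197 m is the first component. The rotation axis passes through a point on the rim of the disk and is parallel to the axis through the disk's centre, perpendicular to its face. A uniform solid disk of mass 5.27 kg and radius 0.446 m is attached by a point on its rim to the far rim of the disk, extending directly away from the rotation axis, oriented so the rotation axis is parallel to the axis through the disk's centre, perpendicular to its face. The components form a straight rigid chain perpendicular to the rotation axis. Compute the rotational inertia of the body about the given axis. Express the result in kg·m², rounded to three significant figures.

4.40

Solid disk: I_cm = (1/2)MR² = (1/2)(2.77)(0.197)² = 0.05375 kg·m²; centre at d = 0.197 m, so the parallel axis theorem gives I = 0.05375 + (2.77)(0.197)² = 0.16125 kg·m².
Solid disk: I_cm = (1/2)MR² = (1/2)(5.27)(0.446)² = 0.52414 kg·m²; centre at d = 0.197 + 0.197 + 0.446 = 0.84 m, so the parallel axis theorem gives I = 0.52414 + (5.27)(0.84)² = 4.2427 kg·m².
Total I = 0.16125 + 4.2427 = 4.4039 kg·m².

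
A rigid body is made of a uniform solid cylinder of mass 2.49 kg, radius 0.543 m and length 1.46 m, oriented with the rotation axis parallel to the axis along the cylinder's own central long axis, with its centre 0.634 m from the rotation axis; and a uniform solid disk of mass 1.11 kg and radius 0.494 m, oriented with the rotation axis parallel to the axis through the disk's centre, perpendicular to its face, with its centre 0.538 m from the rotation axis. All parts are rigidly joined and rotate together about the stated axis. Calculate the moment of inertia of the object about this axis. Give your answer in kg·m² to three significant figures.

1.82

Solid cylinder: I_cm = (1/2)MR² = (1/2)(2.49)(0.543)² = 0.36709 kg·m²; centre at d = 0.634 m, so the parallel axis theorem gives I = 0.36709 + (2.49)(0.634)² = 1.368 kg·m².
Solid disk: I_cm = (1/2)MR² = (1/2)(1.11)(0.494)² = 0.13544 kg·m²; centre at d = 0.538 m, so the parallel axis theorem gives I = 0.13544 + (1.11)(0.538)² = 0.45672 kg·m².
Total I = 1.368 + 0.45672 = 1.8247 kg·m².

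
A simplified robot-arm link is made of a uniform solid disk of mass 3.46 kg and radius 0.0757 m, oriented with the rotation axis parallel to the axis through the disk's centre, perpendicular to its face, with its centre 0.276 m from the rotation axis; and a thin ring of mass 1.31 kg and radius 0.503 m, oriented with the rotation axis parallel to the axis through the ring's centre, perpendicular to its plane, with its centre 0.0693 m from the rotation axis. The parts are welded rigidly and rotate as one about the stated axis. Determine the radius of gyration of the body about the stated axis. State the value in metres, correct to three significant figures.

Solid disk: I_cm = (1/2)MR² = (1/2)(3.46)(0.0757)² = 0.0099137 kg m²; centre at d = 0.276 m, so the parallel axis theorem gives I = 0.0099137 + (3.46)(0.276)² = 0.27348 kg m².
Thin ring: I_cm = MR² = (1.31)(0.503)² = 0.33144 kg m²; centre at d = 0.0693 m, so the parallel axis theorem gives I = 0.33144 + (1.31)(0.0693)² = 0.33773 kg m².
Total I = 0.61122 kg m²; total mass M = 4.77 kg.
k = √(I/M) = √(0.61122/4.77) = 0.35796 m.

0.358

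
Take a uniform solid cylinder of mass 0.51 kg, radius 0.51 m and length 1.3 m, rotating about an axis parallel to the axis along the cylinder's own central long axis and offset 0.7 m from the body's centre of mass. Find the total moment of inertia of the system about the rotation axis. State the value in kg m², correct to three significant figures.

0.316

I_cm = (1/2)MR² = (1/2)(0.51)(0.51)² = 0.066325 kg m²; centre at d = 0.7 m, so I = I_cm + Md² gives I = 0.066325 + (0.51)(0.7)² = 0.31623 kg m².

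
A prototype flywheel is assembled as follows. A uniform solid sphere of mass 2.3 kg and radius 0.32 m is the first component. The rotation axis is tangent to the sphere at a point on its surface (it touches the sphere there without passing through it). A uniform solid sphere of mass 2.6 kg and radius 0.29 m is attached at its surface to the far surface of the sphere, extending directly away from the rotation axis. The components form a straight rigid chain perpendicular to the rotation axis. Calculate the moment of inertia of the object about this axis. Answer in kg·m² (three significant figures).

2.67

Solid sphere: I_cm = (2/5)MR² = (2/5)(2.3)(0.32)² = 0.094208 kg·m²; centre at d = 0.32 m, so I = I_cm + Md² gives I = 0.094208 + (2.3)(0.32)² = 0.32973 kg·m².
Solid sphere: I_cm = (2/5)MR² = (2/5)(2.6)(0.29)² = 0.087464 kg·m²; centre at d = 0.32 + 0.32 + 0.29 = 0.93 m, so I = I_cm + Md² gives I = 0.087464 + (2.6)(0.93)² = 2.3362 kg·m².
Total I = 0.32973 + 2.3362 = 2.6659 kg·m².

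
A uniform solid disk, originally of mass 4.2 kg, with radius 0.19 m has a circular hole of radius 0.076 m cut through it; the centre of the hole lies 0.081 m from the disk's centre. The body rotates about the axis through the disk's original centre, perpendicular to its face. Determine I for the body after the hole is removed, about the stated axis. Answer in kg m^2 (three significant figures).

Unpierced body about its centre: I₀ = (1/2)MR² = (1/2)(4.2)(0.19)² = 0.07581 kg m^2.
The removed disk has mass m = M·(r/R)² = (4.2)(0.076/0.19)² = 0.672 kg (same uniform areal density).
Its moment of inertia about the rotation axis (parallel-axis theorem): I_hole = (1/2)mr² + md² = (1/2)(0.672)(0.076)² + (0.672)(0.081)² = 0.0063497 kg m^2.
Treating the hole as negative mass, I = I₀ − I_hole = 0.07581 − 0.0063497 = 0.06946 kg m^2.

0.0695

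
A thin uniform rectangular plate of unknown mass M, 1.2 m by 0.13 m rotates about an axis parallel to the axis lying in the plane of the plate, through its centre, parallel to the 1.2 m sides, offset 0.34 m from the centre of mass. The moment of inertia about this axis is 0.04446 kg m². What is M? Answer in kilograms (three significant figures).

I = I_cm + Md² = (1/12)Mb² + Md² = M·[0.0833333·(0.13)² + (0.34)²] = M·0.11701.
So M = 0.04446 / 0.11701 = 0.37997 kg.

0.380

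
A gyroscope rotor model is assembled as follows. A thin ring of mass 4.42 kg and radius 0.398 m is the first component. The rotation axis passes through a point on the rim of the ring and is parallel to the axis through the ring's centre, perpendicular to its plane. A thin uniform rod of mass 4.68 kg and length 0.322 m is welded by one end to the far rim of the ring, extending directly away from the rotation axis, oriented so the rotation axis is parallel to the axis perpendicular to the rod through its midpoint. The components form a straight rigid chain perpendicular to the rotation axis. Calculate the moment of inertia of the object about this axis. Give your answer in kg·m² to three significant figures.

5.73

Thin ring: I_cm = MR² = (4.42)(0.398)² = 0.70015 kg·m²; centre at d = 0.398 m, so I = I_cm + Md² gives I = 0.70015 + (4.42)(0.398)² = 1.4003 kg·m².
Thin rod: I_cm = (1/12)ML² = (1/12)(4.68)(0.322)² = 0.040437 kg·m²; centre at d = 0.398 + 0.398 + 0.161 = 0.957 m, so I = I_cm + Md² gives I = 0.040437 + (4.68)(0.957)² = 4.3266 kg·m².
Total I = 1.4003 + 4.3266 = 5.7269 kg·m².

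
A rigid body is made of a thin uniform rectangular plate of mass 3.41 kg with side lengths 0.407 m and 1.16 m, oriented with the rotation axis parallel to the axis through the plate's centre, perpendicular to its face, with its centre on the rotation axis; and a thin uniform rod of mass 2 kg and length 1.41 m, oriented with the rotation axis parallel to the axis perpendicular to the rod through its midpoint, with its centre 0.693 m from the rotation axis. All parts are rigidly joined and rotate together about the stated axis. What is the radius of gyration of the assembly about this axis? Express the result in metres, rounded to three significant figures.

0.564

Rectangular plate: I_cm = (1/12)M(a²+b²) = (1/12)(3.41)[(0.407)² + (1.16)²] = 0.42945 kg m²; axis through the centre, so I = 0.42945 kg m².
Thin rod: I_cm = (1/12)ML² = (1/12)(2)(1.41)² = 0.33135 kg m²; centre at d = 0.693 m, so I = I_cm + Md² gives I = 0.33135 + (2)(0.693)² = 1.2918 kg m².
Total I = 1.7213 kg m²; total mass M = 5.41 kg.
k = √(I/M) = √(1.7213/5.41) = 0.56406 m.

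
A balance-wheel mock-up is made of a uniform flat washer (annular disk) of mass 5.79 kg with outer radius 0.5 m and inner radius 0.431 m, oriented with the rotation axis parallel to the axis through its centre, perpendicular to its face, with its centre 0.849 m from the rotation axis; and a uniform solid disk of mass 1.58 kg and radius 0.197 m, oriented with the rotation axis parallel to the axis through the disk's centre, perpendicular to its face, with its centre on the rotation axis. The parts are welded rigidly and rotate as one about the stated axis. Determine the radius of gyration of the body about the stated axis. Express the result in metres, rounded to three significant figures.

0.861

Annular disk: I_cm = (1/2)M(R²+r²) = (1/2)(5.79)[(0.5)² + (0.431)²] = 1.2615 kg·m²; centre at d = 0.849 m, so I = I_cm + Md² gives I = 1.2615 + (5.79)(0.849)² = 5.435 kg·m².
Solid disk: I_cm = (1/2)MR² = (1/2)(1.58)(0.197)² = 0.030659 kg·m²; axis through the centre, so I = 0.030659 kg·m².
Total I = 5.4656 kg·m²; total mass M = 7.37 kg.
k = √(I/M) = √(5.4656/7.37) = 0.86116 m.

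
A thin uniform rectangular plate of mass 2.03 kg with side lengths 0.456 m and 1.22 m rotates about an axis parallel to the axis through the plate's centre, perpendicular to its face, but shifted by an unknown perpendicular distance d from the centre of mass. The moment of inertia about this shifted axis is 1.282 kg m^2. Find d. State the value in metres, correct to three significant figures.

0.700

About the centre-of-mass axis, I_cm = (1/12)M(a²+b²) = (1/12)(2.03)[(0.456)² + (1.22)²] = 0.28696 kg m^2.
Parallel axis theorem: I = I_cm + Md², so Md² = 1.282 − 0.28696 = 0.99504 kg m^2.
d = √(0.99504 / 2.03) = 0.70012 m.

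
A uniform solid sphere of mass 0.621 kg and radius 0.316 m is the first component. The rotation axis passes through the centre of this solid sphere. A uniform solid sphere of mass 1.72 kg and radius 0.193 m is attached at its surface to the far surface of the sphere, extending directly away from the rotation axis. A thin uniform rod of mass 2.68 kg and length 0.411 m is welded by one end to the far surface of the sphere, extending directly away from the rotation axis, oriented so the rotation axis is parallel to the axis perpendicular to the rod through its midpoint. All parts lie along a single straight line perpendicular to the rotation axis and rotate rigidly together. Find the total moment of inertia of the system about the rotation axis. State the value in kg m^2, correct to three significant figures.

2.74

Solid sphere: I_cm = (2/5)MR² = (2/5)(0.621)(0.316)² = 0.024804 kg m^2; axis through the centre, so I = 0.024804 kg m^2.
Solid sphere: I_cm = (2/5)MR² = (2/5)(1.72)(0.193)² = 0.025627 kg m^2; centre at d = 0.316 + 0.193 = 0.509 m, so the parallel axis theorem gives I = 0.025627 + (1.72)(0.509)² = 0.47125 kg m^2.
Thin rod: I_cm = (1/12)ML² = (1/12)(2.68)(0.411)² = 0.037726 kg m^2; centre at d = 0.316 + 0.193 + 0.193 + 0.2055 = 0.9075 m, so the parallel axis theorem gives I = 0.037726 + (2.68)(0.9075)² = 2.2449 kg m^2.
Total I = 0.024804 + 0.47125 + 2.2449 = 2.7409 kg m^2.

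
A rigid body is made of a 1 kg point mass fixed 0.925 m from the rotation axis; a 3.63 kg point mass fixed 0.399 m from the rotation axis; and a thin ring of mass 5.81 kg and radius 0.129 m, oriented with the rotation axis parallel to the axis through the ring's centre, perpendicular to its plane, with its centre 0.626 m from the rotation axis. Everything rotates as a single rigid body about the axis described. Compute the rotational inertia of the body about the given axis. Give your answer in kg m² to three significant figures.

3.81

Point mass: I_cm = 0; centre at d = 0.925 m, so the parallel axis theorem gives I = 0 + (1)(0.925)² = 0.85563 kg m².
Point mass: I_cm = 0; centre at d = 0.399 m, so the parallel axis theorem gives I = 0 + (3.63)(0.399)² = 0.5779 kg m².
Thin ring: I_cm = MR² = (5.81)(0.129)² = 0.096684 kg m²; centre at d = 0.626 m, so the parallel axis theorem gives I = 0.096684 + (5.81)(0.626)² = 2.3735 kg m².
Total I = 0.85563 + 0.5779 + 2.3735 = 3.807 kg m².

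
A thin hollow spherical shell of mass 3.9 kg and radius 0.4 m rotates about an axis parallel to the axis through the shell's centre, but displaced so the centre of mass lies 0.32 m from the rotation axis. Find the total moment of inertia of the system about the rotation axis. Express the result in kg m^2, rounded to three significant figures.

0.815

I_cm = (2/3)MR² = (2/3)(3.9)(0.4)² = 0.416 kg m^2; centre at d = 0.32 m, so I = I_cm + Md² gives I = 0.416 + (3.9)(0.32)² = 0.81536 kg m^2.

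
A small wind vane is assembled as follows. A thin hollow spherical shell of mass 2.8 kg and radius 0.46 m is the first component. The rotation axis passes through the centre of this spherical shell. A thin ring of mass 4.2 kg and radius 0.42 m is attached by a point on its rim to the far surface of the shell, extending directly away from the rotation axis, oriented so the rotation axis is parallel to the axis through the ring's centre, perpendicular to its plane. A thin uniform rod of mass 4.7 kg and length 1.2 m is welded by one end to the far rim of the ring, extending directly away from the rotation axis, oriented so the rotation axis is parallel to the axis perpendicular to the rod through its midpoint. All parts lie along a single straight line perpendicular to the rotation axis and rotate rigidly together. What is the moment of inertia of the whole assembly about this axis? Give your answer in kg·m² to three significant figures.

21.9

Spherical shell: I_cm = (2/3)MR² = (2/3)(2.8)(0.46)² = 0.39499 kg·m²; axis through the centre, so I = 0.39499 kg·m².
Thin ring: I_cm = MR² = (4.2)(0.42)² = 0.74088 kg·m²; centre at d = 0.46 + 0.42 = 0.88 m, so the parallel axis theorem gives I = 0.74088 + (4.2)(0.88)² = 3.9934 kg·m².
Thin rod: I_cm = (1/12)ML² = (1/12)(4.7)(1.2)² = 0.564 kg·m²; centre at d = 0.46 + 0.42 + 0.42 + 0.6 = 1.9 m, so the parallel axis theorem gives I = 0.564 + (4.7)(1.9)² = 17.531 kg·m².
Total I = 0.39499 + 3.9934 + 17.531 = 21.919 kg·m².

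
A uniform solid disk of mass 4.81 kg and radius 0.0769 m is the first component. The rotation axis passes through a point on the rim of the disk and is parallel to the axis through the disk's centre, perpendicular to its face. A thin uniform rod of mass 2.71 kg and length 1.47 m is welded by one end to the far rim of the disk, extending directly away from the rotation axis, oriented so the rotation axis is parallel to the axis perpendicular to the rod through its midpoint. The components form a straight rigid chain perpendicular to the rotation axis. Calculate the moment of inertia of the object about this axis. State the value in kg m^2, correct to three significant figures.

2.67

Solid disk: I_cm = (1/2)MR² = (1/2)(4.81)(0.0769)² = 0.014222 kg m^2; centre at d = 0.0769 m, so the parallel axis theorem gives I = 0.014222 + (4.81)(0.0769)² = 0.042667 kg m^2.
Thin rod: I_cm = (1/12)ML² = (1/12)(2.71)(1.47)² = 0.488 kg m^2; centre at d = 0.0769 + 0.0769 + 0.735 = 0.8888 m, so the parallel axis theorem gives I = 0.488 + (2.71)(0.8888)² = 2.6288 kg m^2.
Total I = 0.042667 + 2.6288 = 2.6715 kg m^2.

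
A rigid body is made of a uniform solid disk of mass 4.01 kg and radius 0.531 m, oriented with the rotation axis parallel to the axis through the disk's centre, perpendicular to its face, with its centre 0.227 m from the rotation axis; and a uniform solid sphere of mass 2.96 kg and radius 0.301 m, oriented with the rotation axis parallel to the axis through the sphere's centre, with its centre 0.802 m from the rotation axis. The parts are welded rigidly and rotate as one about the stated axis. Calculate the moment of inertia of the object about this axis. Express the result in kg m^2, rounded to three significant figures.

2.78

Solid disk: I_cm = (1/2)MR² = (1/2)(4.01)(0.531)² = 0.56533 kg m^2; centre at d = 0.227 m, so I = I_cm + Md² gives I = 0.56533 + (4.01)(0.227)² = 0.77196 kg m^2.
Solid sphere: I_cm = (2/5)MR² = (2/5)(2.96)(0.301)² = 0.10727 kg m^2; centre at d = 0.802 m, so I = I_cm + Md² gives I = 0.10727 + (2.96)(0.802)² = 2.0112 kg m^2.
Total I = 0.77196 + 2.0112 = 2.7831 kg m^2.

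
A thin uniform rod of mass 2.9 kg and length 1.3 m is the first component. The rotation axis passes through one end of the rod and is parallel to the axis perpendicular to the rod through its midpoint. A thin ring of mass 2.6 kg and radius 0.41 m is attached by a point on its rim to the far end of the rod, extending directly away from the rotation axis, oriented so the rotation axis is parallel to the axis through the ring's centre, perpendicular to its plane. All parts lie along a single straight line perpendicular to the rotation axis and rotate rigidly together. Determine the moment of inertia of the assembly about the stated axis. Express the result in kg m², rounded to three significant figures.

9.67

Thin rod: I_cm = (1/12)ML² = (1/12)(2.9)(1.3)² = 0.40842 kg m²; centre at d = 0.65 m, so I = I_cm + Md² gives I = 0.40842 + (2.9)(0.65)² = 1.6337 kg m².
Thin ring: I_cm = MR² = (2.6)(0.41)² = 0.43706 kg m²; centre at d = 0.65 + 0.65 + 0.41 = 1.71 m, so I = I_cm + Md² gives I = 0.43706 + (2.6)(1.71)² = 8.0397 kg m².
Total I = 1.6337 + 8.0397 = 9.6734 kg m².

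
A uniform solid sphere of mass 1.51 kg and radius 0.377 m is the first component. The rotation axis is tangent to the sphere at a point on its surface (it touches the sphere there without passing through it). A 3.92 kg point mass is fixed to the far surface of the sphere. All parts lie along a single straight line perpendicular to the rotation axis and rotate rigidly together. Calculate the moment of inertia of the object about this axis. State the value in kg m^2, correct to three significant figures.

2.53

Solid sphere: I_cm = (2/5)MR² = (2/5)(1.51)(0.377)² = 0.085846 kg m^2; centre at d = 0.377 m, so I = I_cm + Md² gives I = 0.085846 + (1.51)(0.377)² = 0.30046 kg m^2.
Point mass: I_cm = 0; centre at d = 0.377 + 0.377 = 0.754 m, so I = I_cm + Md² gives I = 0 + (3.92)(0.754)² = 2.2286 kg m^2.
Total I = 0.30046 + 2.2286 = 2.529 kg m^2.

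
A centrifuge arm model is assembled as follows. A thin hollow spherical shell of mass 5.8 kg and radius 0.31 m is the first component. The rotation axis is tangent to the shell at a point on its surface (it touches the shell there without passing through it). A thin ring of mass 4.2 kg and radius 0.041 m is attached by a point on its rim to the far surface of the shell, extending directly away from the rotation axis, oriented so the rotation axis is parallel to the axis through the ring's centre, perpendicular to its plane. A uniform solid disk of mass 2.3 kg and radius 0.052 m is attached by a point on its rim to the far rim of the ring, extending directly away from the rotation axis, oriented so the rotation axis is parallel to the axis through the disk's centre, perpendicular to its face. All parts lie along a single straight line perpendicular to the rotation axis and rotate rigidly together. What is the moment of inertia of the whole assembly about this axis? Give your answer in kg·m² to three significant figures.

4.08

Spherical shell: I_cm = (2/3)MR² = (2/3)(5.8)(0.31)² = 0.37159 kg·m²; centre at d = 0.31 m, so the parallel axis theorem gives I = 0.37159 + (5.8)(0.31)² = 0.92897 kg·m².
Thin ring: I_cm = MR² = (4.2)(0.041)² = 0.0070602 kg·m²; centre at d = 0.31 + 0.31 + 0.041 = 0.661 m, so the parallel axis theorem gives I = 0.0070602 + (4.2)(0.661)² = 1.8421 kg·m².
Solid disk: I_cm = (1/2)MR² = (1/2)(2.3)(0.052)² = 0.0031096 kg·m²; centre at d = 0.31 + 0.31 + 0.041 + 0.041 + 0.052 = 0.754 m, so the parallel axis theorem gives I = 0.0031096 + (2.3)(0.754)² = 1.3107 kg·m².
Total I = 0.92897 + 1.8421 + 1.3107 = 4.0818 kg·m².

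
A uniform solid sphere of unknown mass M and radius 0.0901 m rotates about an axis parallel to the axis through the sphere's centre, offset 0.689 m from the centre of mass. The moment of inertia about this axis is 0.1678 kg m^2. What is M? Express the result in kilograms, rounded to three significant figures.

I = I_cm + Md² = (2/5)MR² + Md² = M·[0.4·(0.0901)² + (0.689)²] = M·0.47797.
So M = 0.1678 / 0.47797 = 0.35107 kg.

0.351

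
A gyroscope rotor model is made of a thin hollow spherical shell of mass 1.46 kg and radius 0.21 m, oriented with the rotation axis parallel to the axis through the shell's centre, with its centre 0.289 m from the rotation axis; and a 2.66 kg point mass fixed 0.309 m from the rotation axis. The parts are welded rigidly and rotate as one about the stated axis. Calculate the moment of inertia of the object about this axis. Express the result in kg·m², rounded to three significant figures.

Spherical shell: I_cm = (2/3)MR² = (2/3)(1.46)(0.21)² = 0.042924 kg·m²; centre at d = 0.289 m, so I = I_cm + Md² gives I = 0.042924 + (1.46)(0.289)² = 0.16486 kg·m².
Point mass: I_cm = 0; centre at d = 0.309 m, so I = I_cm + Md² gives I = 0 + (2.66)(0.309)² = 0.25398 kg·m².
Total I = 0.16486 + 0.25398 = 0.41884 kg·m².

0.419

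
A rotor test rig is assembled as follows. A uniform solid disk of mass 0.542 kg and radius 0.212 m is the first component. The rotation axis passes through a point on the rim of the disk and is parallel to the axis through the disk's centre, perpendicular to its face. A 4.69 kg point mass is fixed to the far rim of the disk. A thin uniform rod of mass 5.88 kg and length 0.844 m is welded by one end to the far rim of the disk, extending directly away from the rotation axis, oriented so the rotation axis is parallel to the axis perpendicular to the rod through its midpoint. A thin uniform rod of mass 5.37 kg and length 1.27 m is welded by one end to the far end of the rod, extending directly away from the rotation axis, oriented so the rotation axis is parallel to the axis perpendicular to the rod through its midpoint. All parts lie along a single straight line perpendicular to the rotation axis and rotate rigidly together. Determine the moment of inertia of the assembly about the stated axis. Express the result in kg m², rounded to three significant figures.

25.6

Solid disk: I_cm = (1/2)MR² = (1/2)(0.542)(0.212)² = 0.01218 kg m²; centre at d = 0.212 m, so the parallel axis theorem gives I = 0.01218 + (0.542)(0.212)² = 0.036539 kg m².
Point mass: I_cm = 0; centre at d = 0.212 + 0.212 = 0.424 m, so the parallel axis theorem gives I = 0 + (4.69)(0.424)² = 0.84315 kg m².
Thin rod: I_cm = (1/12)ML² = (1/12)(5.88)(0.844)² = 0.34904 kg m²; centre at d = 0.212 + 0.212 + 0.422 = 0.846 m, so the parallel axis theorem gives I = 0.34904 + (5.88)(0.846)² = 4.5575 kg m².
Thin rod: I_cm = (1/12)ML² = (1/12)(5.37)(1.27)² = 0.72177 kg m²; centre at d = 0.212 + 0.212 + 0.422 + 0.422 + 0.635 = 1.903 m, so the parallel axis theorem gives I = 0.72177 + (5.37)(1.903)² = 20.169 kg m².
Total I = 0.036539 + 0.84315 + 4.5575 + 20.169 = 25.606 kg m².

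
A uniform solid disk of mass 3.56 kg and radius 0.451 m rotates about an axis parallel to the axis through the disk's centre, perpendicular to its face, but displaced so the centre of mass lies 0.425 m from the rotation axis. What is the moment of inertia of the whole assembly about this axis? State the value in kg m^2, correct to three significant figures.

I_cm = (1/2)MR² = (1/2)(3.56)(0.451)² = 0.36205 kg m^2; centre at d = 0.425 m, so the parallel axis theorem gives I = 0.36205 + (3.56)(0.425)² = 1.0051 kg m^2.

1.01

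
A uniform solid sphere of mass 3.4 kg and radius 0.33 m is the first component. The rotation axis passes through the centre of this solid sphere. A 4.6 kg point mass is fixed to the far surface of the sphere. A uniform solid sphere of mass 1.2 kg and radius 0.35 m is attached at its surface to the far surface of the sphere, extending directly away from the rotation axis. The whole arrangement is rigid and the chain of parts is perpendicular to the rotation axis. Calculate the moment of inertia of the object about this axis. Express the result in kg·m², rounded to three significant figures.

Solid sphere: I_cm = (2/5)MR² = (2/5)(3.4)(0.33)² = 0.1481 kg·m²; axis through the centre, so I = 0.1481 kg·m².
Point mass: I_cm = 0; centre at d = 0.33 m, so the parallel axis theorem gives I = 0 + (4.6)(0.33)² = 0.50094 kg·m².
Solid sphere: I_cm = (2/5)MR² = (2/5)(1.2)(0.35)² = 0.0588 kg·m²; centre at d = 0.33 + 0.35 = 0.68 m, so the parallel axis theorem gives I = 0.0588 + (1.2)(0.68)² = 0.61368 kg·m².
Total I = 0.1481 + 0.50094 + 0.61368 = 1.2627 kg·m².

1.26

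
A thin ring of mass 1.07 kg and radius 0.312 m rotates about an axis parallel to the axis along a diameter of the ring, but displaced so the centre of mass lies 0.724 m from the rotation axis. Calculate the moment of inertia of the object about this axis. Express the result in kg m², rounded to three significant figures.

0.613

I_cm = (1/2)MR² = (1/2)(1.07)(0.312)² = 0.052079 kg m²; centre at d = 0.724 m, so the parallel axis theorem gives I = 0.052079 + (1.07)(0.724)² = 0.61295 kg m².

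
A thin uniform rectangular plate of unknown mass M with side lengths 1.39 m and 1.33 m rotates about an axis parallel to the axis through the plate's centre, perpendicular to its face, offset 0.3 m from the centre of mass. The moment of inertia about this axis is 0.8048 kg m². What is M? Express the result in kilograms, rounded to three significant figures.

2.02

I = I_cm + Md² = (1/12)M(a²+b²) + Md² = M·[0.0833333·[(1.39)² + (1.33)²] + (0.3)²] = M·0.39842.
So M = 0.8048 / 0.39842 = 2.02 kg.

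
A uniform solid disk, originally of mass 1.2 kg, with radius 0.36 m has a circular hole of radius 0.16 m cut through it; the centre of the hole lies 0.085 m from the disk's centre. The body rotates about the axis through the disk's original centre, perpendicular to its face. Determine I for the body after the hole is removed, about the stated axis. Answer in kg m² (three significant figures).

0.0730

Unpierced body about its centre: I₀ = (1/2)MR² = (1/2)(1.2)(0.36)² = 0.07776 kg m².
The removed disk has mass m = M·(r/R)² = (1.2)(0.16/0.36)² = 0.23704 kg (same uniform areal density).
Its moment of inertia about the rotation axis (parallel-axis theorem): I_hole = (1/2)mr² + md² = (1/2)(0.23704)(0.16)² + (0.23704)(0.085)² = 0.0047467 kg m².
Treating the hole as negative mass, I = I₀ − I_hole = 0.07776 − 0.0047467 = 0.073013 kg m².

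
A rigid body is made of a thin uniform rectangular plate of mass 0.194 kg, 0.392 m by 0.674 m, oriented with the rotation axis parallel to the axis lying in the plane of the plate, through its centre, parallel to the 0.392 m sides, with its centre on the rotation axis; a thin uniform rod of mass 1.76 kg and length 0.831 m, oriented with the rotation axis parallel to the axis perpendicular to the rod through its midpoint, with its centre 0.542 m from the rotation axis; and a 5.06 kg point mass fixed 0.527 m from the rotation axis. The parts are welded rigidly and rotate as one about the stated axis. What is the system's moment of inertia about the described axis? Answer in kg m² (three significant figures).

2.03

Rectangular plate: I_cm = (1/12)Mb² = (1/12)(0.194)(0.674)² = 0.0073441 kg m²; axis through the centre, so I = 0.0073441 kg m².
Thin rod: I_cm = (1/12)ML² = (1/12)(1.76)(0.831)² = 0.10128 kg m²; centre at d = 0.542 m, so I = I_cm + Md² gives I = 0.10128 + (1.76)(0.542)² = 0.61831 kg m².
Point mass: I_cm = 0; centre at d = 0.527 m, so I = I_cm + Md² gives I = 0 + (5.06)(0.527)² = 1.4053 kg m².
Total I = 0.0073441 + 0.61831 + 1.4053 = 2.031 kg m².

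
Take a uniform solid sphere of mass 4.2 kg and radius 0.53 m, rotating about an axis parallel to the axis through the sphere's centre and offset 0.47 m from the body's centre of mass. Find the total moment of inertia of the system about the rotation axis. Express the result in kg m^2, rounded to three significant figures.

I_cm = (2/5)MR² = (2/5)(4.2)(0.53)² = 0.47191 kg m^2; centre at d = 0.47 m, so I = I_cm + Md² gives I = 0.47191 + (4.2)(0.47)² = 1.3997 kg m^2.

1.40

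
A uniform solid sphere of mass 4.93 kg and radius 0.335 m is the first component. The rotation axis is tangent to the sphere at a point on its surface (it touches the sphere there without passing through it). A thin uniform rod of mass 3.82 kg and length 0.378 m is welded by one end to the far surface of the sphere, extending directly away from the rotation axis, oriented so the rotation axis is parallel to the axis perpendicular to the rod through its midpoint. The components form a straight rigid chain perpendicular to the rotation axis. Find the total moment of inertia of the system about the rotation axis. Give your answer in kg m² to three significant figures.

3.64

Solid sphere: I_cm = (2/5)MR² = (2/5)(4.93)(0.335)² = 0.22131 kg m²; centre at d = 0.335 m, so the parallel axis theorem gives I = 0.22131 + (4.93)(0.335)² = 0.77458 kg m².
Thin rod: I_cm = (1/12)ML² = (1/12)(3.82)(0.378)² = 0.045485 kg m²; centre at d = 0.335 + 0.335 + 0.189 = 0.859 m, so the parallel axis theorem gives I = 0.045485 + (3.82)(0.859)² = 2.8642 kg m².
Total I = 0.77458 + 2.8642 = 3.6388 kg m².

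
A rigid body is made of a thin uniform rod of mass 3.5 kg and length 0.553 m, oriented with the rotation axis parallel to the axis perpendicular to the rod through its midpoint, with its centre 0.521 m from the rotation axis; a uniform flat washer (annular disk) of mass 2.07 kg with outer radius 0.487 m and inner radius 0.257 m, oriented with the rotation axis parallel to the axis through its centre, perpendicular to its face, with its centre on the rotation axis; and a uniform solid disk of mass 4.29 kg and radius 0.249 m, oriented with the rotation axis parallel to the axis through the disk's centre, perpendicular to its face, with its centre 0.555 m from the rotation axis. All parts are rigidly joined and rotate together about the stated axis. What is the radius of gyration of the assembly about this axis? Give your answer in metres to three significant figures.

0.534

Thin rod: I_cm = (1/12)ML² = (1/12)(3.5)(0.553)² = 0.089194 kg m^2; centre at d = 0.521 m, so the parallel axis theorem gives I = 0.089194 + (3.5)(0.521)² = 1.0392 kg m^2.
Annular disk: I_cm = (1/2)M(R²+r²) = (1/2)(2.07)[(0.487)² + (0.257)²] = 0.31383 kg m^2; axis through the centre, so I = 0.31383 kg m^2.
Solid disk: I_cm = (1/2)MR² = (1/2)(4.29)(0.249)² = 0.13299 kg m^2; centre at d = 0.555 m, so the parallel axis theorem gives I = 0.13299 + (4.29)(0.555)² = 1.4544 kg m^2.
Total I = 2.8075 kg m^2; total mass M = 9.86 kg.
k = √(I/M) = √(2.8075/9.86) = 0.53361 m.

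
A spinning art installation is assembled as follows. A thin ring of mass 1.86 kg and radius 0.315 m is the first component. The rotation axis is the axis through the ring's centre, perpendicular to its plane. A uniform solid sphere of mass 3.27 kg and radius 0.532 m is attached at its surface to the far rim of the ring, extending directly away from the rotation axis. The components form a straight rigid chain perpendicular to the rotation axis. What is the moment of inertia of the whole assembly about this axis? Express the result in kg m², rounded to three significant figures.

2.90

Thin ring: I_cm = MR² = (1.86)(0.315)² = 0.18456 kg m²; axis through the centre, so I = 0.18456 kg m².
Solid sphere: I_cm = (2/5)MR² = (2/5)(3.27)(0.532)² = 0.3702 kg m²; centre at d = 0.315 + 0.532 = 0.847 m, so I = I_cm + Md² gives I = 0.3702 + (3.27)(0.847)² = 2.7161 kg m².
Total I = 0.18456 + 2.7161 = 2.9007 kg m².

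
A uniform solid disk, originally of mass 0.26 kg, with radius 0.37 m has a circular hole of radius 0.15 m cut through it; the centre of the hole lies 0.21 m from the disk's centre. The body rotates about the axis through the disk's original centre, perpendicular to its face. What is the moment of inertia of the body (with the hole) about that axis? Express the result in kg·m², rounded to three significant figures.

0.0154

Unpierced body about its centre: I₀ = (1/2)MR² = (1/2)(0.26)(0.37)² = 0.017797 kg·m².
The removed disk has mass m = M·(r/R)² = (0.26)(0.15/0.37)² = 0.042732 kg (same uniform areal density).
Its moment of inertia about the rotation axis (parallel-axis theorem): I_hole = (1/2)mr² + md² = (1/2)(0.042732)(0.15)² + (0.042732)(0.21)² = 0.0023652 kg·m².
Treating the hole as negative mass, I = I₀ − I_hole = 0.017797 − 0.0023652 = 0.015432 kg·m².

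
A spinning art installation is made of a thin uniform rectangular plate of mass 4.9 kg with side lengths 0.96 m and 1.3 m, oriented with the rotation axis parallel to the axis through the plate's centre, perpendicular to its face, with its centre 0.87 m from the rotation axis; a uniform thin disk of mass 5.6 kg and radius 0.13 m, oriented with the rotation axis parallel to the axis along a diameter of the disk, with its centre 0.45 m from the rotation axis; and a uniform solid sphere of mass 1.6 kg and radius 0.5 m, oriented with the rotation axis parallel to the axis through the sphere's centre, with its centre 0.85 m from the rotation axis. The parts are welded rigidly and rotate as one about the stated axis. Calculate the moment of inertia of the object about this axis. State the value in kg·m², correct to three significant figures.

Rectangular plate: I_cm = (1/12)M(a²+b²) = (1/12)(4.9)[(0.96)² + (1.3)²] = 1.0664 kg·m²; centre at d = 0.87 m, so the parallel axis theorem gives I = 1.0664 + (4.9)(0.87)² = 4.7752 kg·m².
Thin disk: I_cm = (1/4)MR² = (1/4)(5.6)(0.13)² = 0.02366 kg·m²; centre at d = 0.45 m, so the parallel axis theorem gives I = 0.02366 + (5.6)(0.45)² = 1.1577 kg·m².
Solid sphere: I_cm = (2/5)MR² = (2/5)(1.6)(0.5)² = 0.16 kg·m²; centre at d = 0.85 m, so the parallel axis theorem gives I = 0.16 + (1.6)(0.85)² = 1.316 kg·m².
Total I = 4.7752 + 1.1577 + 1.316 = 7.2489 kg·m².

7.25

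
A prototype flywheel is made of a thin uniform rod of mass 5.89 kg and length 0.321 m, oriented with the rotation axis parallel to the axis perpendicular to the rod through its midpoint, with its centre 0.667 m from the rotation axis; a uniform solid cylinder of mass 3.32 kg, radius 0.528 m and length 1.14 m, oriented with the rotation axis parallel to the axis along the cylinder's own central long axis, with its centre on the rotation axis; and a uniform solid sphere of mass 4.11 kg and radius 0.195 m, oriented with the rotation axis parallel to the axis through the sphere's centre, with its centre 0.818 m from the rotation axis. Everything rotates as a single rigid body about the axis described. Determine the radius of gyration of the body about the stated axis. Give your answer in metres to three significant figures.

0.668

Thin rod: I_cm = (1/12)ML² = (1/12)(5.89)(0.321)² = 0.050576 kg m²; centre at d = 0.667 m, so the parallel axis theorem gives I = 0.050576 + (5.89)(0.667)² = 2.671 kg m².
Solid cylinder: I_cm = (1/2)MR² = (1/2)(3.32)(0.528)² = 0.46278 kg m²; axis through the centre, so I = 0.46278 kg m².
Solid sphere: I_cm = (2/5)MR² = (2/5)(4.11)(0.195)² = 0.062513 kg m²; centre at d = 0.818 m, so the parallel axis theorem gives I = 0.062513 + (4.11)(0.818)² = 2.8126 kg m².
Total I = 5.9464 kg m²; total mass M = 13.32 kg.
k = √(I/M) = √(5.9464/13.32) = 0.66815 m.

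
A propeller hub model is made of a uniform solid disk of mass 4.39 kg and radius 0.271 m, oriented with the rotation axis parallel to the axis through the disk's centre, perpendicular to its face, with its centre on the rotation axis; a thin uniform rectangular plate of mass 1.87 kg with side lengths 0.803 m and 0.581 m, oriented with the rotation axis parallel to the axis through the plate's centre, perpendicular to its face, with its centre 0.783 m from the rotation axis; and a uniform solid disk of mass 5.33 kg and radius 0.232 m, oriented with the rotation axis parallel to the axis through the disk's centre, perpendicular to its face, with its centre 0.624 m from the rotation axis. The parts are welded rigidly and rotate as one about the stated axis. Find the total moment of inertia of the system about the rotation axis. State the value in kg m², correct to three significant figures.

Solid disk: I_cm = (1/2)MR² = (1/2)(4.39)(0.271)² = 0.1612 kg m²; axis through the centre, so I = 0.1612 kg m².
Rectangular plate: I_cm = (1/12)M(a²+b²) = (1/12)(1.87)[(0.803)² + (0.581)²] = 0.15309 kg m²; centre at d = 0.783 m, so I = I_cm + Md² gives I = 0.15309 + (1.87)(0.783)² = 1.2996 kg m².
Solid disk: I_cm = (1/2)MR² = (1/2)(5.33)(0.232)² = 0.14344 kg m²; centre at d = 0.624 m, so I = I_cm + Md² gives I = 0.14344 + (5.33)(0.624)² = 2.2188 kg m².
Total I = 0.1612 + 1.2996 + 2.2188 = 3.6796 kg m².

3.68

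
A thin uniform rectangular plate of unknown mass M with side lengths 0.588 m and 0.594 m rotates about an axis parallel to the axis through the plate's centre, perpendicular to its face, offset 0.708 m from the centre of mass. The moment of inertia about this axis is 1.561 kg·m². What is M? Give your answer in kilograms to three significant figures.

2.79

I = I_cm + Md² = (1/12)M(a²+b²) + Md² = M·[0.0833333·[(0.588)² + (0.594)²] + (0.708)²] = M·0.55948.
So M = 1.561 / 0.55948 = 2.7901 kg.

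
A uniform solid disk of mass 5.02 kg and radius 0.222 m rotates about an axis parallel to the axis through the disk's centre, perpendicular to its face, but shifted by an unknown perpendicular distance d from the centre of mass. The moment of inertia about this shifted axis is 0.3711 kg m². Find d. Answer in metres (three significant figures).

0.222

About the centre-of-mass axis, I_cm = (1/2)MR² = (1/2)(5.02)(0.222)² = 0.1237 kg m².
Parallel axis theorem: I = I_cm + Md², so Md² = 0.3711 − 0.1237 = 0.2474 kg m².
d = √(0.2474 / 5.02) = 0.222 m.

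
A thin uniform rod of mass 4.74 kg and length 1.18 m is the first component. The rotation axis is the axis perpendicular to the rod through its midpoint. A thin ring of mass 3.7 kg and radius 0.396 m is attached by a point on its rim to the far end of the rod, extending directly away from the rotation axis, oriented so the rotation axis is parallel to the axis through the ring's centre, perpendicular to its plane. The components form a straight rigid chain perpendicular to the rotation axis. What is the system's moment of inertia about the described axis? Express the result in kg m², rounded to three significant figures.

Thin rod: I_cm = (1/12)ML² = (1/12)(4.74)(1.18)² = 0.55 kg m²; axis through the centre, so I = 0.55 kg m².
Thin ring: I_cm = MR² = (3.7)(0.396)² = 0.58022 kg m²; centre at d = 0.59 + 0.396 = 0.986 m, so the parallel axis theorem gives I = 0.58022 + (3.7)(0.986)² = 4.1773 kg m².
Total I = 0.55 + 4.1773 = 4.7273 kg m².

4.73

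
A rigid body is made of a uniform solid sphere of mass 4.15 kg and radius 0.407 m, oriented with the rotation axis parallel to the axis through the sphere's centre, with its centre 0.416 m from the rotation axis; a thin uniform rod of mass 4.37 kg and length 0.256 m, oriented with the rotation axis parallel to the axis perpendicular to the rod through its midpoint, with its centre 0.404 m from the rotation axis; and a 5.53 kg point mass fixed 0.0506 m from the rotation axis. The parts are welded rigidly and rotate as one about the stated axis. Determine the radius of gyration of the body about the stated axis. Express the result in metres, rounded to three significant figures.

0.352

Solid sphere: I_cm = (2/5)MR² = (2/5)(4.15)(0.407)² = 0.27498 kg m^2; centre at d = 0.416 m, so the parallel axis theorem gives I = 0.27498 + (4.15)(0.416)² = 0.99316 kg m^2.
Thin rod: I_cm = (1/12)ML² = (1/12)(4.37)(0.256)² = 0.023866 kg m^2; centre at d = 0.404 m, so the parallel axis theorem gives I = 0.023866 + (4.37)(0.404)² = 0.73712 kg m^2.
Point mass: I_cm = 0; centre at d = 0.0506 m, so the parallel axis theorem gives I = 0 + (5.53)(0.0506)² = 0.014159 kg m^2.
Total I = 1.7444 kg m^2; total mass M = 14.05 kg.
k = √(I/M) = √(1.7444/14.05) = 0.35236 m.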